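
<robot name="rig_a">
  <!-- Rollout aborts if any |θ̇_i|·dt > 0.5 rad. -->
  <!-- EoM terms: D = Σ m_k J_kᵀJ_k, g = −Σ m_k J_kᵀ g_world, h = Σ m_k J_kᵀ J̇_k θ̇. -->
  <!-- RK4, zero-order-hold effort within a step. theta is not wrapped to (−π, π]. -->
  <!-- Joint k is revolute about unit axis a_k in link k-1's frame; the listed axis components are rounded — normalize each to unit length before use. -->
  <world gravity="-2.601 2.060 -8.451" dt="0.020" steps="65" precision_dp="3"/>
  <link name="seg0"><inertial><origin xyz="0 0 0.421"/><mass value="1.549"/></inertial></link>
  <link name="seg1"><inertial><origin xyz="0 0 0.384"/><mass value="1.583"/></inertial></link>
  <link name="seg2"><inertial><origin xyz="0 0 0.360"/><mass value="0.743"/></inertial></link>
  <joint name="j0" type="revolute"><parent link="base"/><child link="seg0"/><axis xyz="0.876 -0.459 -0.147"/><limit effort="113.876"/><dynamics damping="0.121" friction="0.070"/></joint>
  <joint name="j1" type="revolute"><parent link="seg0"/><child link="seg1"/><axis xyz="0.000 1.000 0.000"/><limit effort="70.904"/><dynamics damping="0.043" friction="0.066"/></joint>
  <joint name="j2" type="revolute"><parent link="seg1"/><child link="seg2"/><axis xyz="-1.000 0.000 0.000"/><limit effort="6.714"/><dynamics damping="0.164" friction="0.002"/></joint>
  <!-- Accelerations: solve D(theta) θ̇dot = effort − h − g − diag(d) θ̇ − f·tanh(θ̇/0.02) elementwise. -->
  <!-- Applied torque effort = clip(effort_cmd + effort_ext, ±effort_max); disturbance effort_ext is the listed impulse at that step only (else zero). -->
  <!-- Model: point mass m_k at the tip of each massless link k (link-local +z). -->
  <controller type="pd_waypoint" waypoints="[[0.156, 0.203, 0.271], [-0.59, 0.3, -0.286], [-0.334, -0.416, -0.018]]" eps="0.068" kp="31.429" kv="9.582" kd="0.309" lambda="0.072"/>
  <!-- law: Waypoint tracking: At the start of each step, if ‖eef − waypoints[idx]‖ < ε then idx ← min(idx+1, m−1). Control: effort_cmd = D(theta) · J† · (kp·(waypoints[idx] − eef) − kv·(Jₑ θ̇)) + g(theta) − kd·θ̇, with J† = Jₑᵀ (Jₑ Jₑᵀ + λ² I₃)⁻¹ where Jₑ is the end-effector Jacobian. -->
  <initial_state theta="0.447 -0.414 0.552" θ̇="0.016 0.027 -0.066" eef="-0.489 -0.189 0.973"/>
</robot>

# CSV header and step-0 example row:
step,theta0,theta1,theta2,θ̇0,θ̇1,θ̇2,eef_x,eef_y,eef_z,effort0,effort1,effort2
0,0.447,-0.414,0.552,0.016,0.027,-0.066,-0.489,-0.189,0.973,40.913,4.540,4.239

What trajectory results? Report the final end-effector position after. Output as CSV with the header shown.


step,theta0,theta1,theta2,θ̇0,θ̇1,θ̇2,eef_x,eef_y,eef_z,effort0,effort1,effort2
1,0.459,-0.407,0.587,1.132,0.709,3.521,-0.486,-0.188,0.970,32.314,4.825,2.514
2,0.489,-0.388,0.681,1.940,1.192,5.871,-0.478,-0.183,0.961,17.480,5.515,1.713
3,0.533,-0.361,0.811,2.385,1.466,7.081,-0.465,-0.179,0.945,1.276,6.323,1.368
4,0.582,-0.331,0.957,2.509,1.574,7.435,-0.448,-0.177,0.923,-12.038,6.966,1.140
5,0.631,-0.299,1.104,2.414,1.580,7.296,-0.429,-0.176,0.896,-21.413,7.376,0.860
6,0.677,-0.268,1.246,2.191,1.528,6.937,-0.409,-0.176,0.866,-27.487,7.600,0.490
7,0.718,-0.238,1.380,1.901,1.446,6.510,-0.389,-0.176,0.833,-31.191,7.699,0.051
8,0.753,-0.211,1.506,1.576,1.346,6.085,-0.368,-0.175,0.801,-33.291,7.715,-0.418
9,0.781,-0.185,1.623,1.236,1.236,5.692,-0.348,-0.173,0.769,-34.326,7.673,-0.886
10,0.802,-0.161,1.733,0.892,1.122,5.336,-0.329,-0.170,0.737,-34.662,7.585,-1.326
11,0.816,-0.140,1.837,0.548,1.007,5.015,-0.310,-0.166,0.707,-34.536,7.455,-1.720
12,0.824,-0.121,1.934,0.210,0.895,4.721,-0.291,-0.161,0.678,-34.101,7.285,-2.056
13,0.825,-0.104,2.025,-0.121,0.788,4.450,-0.273,-0.154,0.651,-33.454,7.075,-2.327
14,0.819,-0.089,2.112,-0.441,0.687,4.194,-0.255,-0.147,0.626,-32.666,6.822,-2.530
15,0.807,-0.077,2.193,-0.752,0.590,3.950,-0.238,-0.140,0.603,-31.733,6.525,-2.666
16,0.789,-0.066,2.270,-1.053,0.495,3.716,-0.222,-0.131,0.581,-30.661,6.181,-2.734
17,0.765,-0.057,2.342,-1.342,0.399,3.490,-0.206,-0.123,0.562,-29.441,5.791,-2.740
18,0.736,-0.050,2.409,-1.619,0.300,3.273,-0.190,-0.114,0.545,-28.059,5.361,-2.688
19,0.700,-0.045,2.473,-1.884,0.194,3.065,-0.175,-0.104,0.531,-26.498,4.900,-2.583
20,0.660,-0.042,2.532,-2.135,0.081,2.869,-0.160,-0.094,0.518,-24.741,4.423,-2.430
21,0.615,-0.042,2.588,-2.371,-0.036,2.684,-0.145,-0.084,0.507,-22.777,3.942,-2.236
22,0.566,-0.044,2.640,-2.587,-0.149,2.511,-0.130,-0.072,0.497,-20.603,3.470,-2.005
23,0.512,-0.048,2.688,-2.785,-0.265,2.351,-0.116,-0.060,0.489,-18.212,3.033,-1.746
24,0.455,-0.054,2.734,-2.961,-0.379,2.206,-0.101,-0.048,0.483,-15.608,2.635,-1.462
25,0.394,-0.063,2.777,-3.113,-0.483,2.073,-0.087,-0.034,0.477,-12.806,2.275,-1.161
26,0.330,-0.074,2.817,-3.238,-0.573,1.952,-0.072,-0.020,0.472,-9.834,1.948,-0.847
27,0.265,-0.086,2.855,-3.334,-0.643,1.843,-0.058,-0.005,0.467,-6.733,1.645,-0.527
28,0.197,-0.099,2.891,-3.399,-0.690,1.742,-0.044,0.010,0.463,-3.553,1.358,-0.206
29,0.129,-0.113,2.925,-3.432,-0.714,1.649,-0.030,0.026,0.458,-0.356,1.082,0.109
30,0.060,-0.127,2.957,-3.432,-0.713,1.562,-0.016,0.042,0.453,2.792,0.814,0.414
31,-0.008,-0.141,2.987,-3.401,-0.691,1.478,-0.002,0.058,0.449,5.829,0.552,0.704
32,-0.075,-0.155,3.016,-3.339,-0.650,1.398,0.011,0.075,0.443,8.696,0.300,0.974
33,-0.141,-0.167,3.043,-3.249,-0.593,1.318,0.023,0.090,0.438,11.341,0.062,1.223
34,-0.205,-0.178,3.069,-3.134,-0.526,1.238,0.035,0.106,0.432,13.724,-0.156,1.448
35,-0.266,-0.188,3.093,-2.997,-0.452,1.157,0.046,0.121,0.426,15.819,-0.350,1.648
36,-0.325,-0.196,3.115,-2.843,-0.374,1.075,0.057,0.135,0.420,17.607,-0.514,1.822
37,-0.380,-0.203,3.136,-2.675,-0.294,0.991,0.067,0.148,0.414,19.086,-0.646,1.972
38,-0.431,-0.208,3.155,-2.498,-0.216,0.907,0.076,0.161,0.407,20.260,-0.744,2.098
39,-0.480,-0.212,3.172,-2.315,-0.139,0.823,0.084,0.173,0.401,21.148,-0.808,2.202
40,-0.524,-0.214,3.188,-2.129,-0.066,0.740,0.092,0.184,0.395,21.773,-0.841,2.286
41,-0.565,-0.214,3.202,-1.945,0.003,0.659,0.098,0.194,0.389,22.165,-0.846,2.352
42,-0.602,-0.214,3.214,-1.767,0.058,0.582,0.105,0.204,0.383,22.363,-0.826,2.402
43,-0.635,-0.212,3.225,-1.595,0.110,0.509,0.110,0.212,0.377,22.395,-0.786,2.438
44,-0.666,-0.209,3.234,-1.430,0.161,0.440,0.115,0.220,0.372,22.289,-0.732,2.463
45,-0.693,-0.206,3.243,-1.273,0.210,0.376,0.119,0.227,0.367,22.075,-0.667,2.478
46,-0.717,-0.201,3.250,-1.126,0.258,0.317,0.123,0.233,0.362,21.779,-0.596,2.485
47,-0.738,-0.195,3.255,-0.990,0.306,0.263,0.127,0.239,0.358,21.423,-0.521,2.485
48,-0.756,-0.189,3.260,-0.863,0.354,0.214,0.129,0.244,0.354,21.026,-0.446,2.480
49,-0.772,-0.181,3.264,-0.747,0.403,0.171,0.132,0.248,0.351,20.604,-0.372,2.470
50,-0.786,-0.173,3.267,-0.641,0.451,0.133,0.134,0.252,0.348,20.171,-0.302,2.457
51,-0.798,-0.163,3.269,-0.544,0.501,0.099,0.136,0.255,0.345,19.737,-0.236,2.441
52,-0.808,-0.152,3.271,-0.457,0.551,0.070,0.138,0.258,0.342,19.311,-0.176,2.424
53,-0.816,-0.141,3.272,-0.379,0.602,0.045,0.139,0.260,0.340,18.898,-0.123,2.405
54,-0.823,-0.128,3.273,-0.309,0.654,0.024,0.140,0.262,0.338,18.503,-0.077,2.386
55,-0.829,-0.115,3.273,-0.247,0.707,0.007,0.141,0.264,0.336,18.130,-0.039,2.366
56,-0.833,-0.100,3.273,-0.192,0.761,-0.008,0.142,0.265,0.335,17.780,-0.007,2.345
57,-0.837,-0.084,3.273,-0.144,0.816,-0.019,0.143,0.267,0.334,17.456,0.016,2.325
58,-0.839,-0.067,3.272,-0.102,0.871,-0.029,0.144,0.267,0.333,17.157,0.032,2.306
59,-0.841,-0.050,3.272,-0.065,0.928,-0.036,0.144,0.268,0.332,16.884,0.040,2.287
60,-0.842,-0.030,3.271,-0.033,0.986,-0.042,0.145,0.269,0.331,16.635,0.040,2.268
61,-0.842,-0.010,3.270,-0.006,1.044,-0.047,0.145,0.269,0.331,16.414,0.033,2.251
62,-0.842,0.011,3.269,0.016,1.103,-0.049,0.146,0.269,0.330,16.228,0.016,2.234
63,-0.842,0.034,3.268,0.034,1.161,-0.050,0.146,0.269,0.330,16.071,-0.009,2.219
64,-0.841,0.058,3.267,0.049,1.221,-0.050,0.146,0.269,0.330,15.932,-0.040,2.204
65,-0.840,0.083,3.266,0.062,1.282,-0.050,0.147,0.269,0.329,,,
# final eef position (m): 0.147 0.269 0.329


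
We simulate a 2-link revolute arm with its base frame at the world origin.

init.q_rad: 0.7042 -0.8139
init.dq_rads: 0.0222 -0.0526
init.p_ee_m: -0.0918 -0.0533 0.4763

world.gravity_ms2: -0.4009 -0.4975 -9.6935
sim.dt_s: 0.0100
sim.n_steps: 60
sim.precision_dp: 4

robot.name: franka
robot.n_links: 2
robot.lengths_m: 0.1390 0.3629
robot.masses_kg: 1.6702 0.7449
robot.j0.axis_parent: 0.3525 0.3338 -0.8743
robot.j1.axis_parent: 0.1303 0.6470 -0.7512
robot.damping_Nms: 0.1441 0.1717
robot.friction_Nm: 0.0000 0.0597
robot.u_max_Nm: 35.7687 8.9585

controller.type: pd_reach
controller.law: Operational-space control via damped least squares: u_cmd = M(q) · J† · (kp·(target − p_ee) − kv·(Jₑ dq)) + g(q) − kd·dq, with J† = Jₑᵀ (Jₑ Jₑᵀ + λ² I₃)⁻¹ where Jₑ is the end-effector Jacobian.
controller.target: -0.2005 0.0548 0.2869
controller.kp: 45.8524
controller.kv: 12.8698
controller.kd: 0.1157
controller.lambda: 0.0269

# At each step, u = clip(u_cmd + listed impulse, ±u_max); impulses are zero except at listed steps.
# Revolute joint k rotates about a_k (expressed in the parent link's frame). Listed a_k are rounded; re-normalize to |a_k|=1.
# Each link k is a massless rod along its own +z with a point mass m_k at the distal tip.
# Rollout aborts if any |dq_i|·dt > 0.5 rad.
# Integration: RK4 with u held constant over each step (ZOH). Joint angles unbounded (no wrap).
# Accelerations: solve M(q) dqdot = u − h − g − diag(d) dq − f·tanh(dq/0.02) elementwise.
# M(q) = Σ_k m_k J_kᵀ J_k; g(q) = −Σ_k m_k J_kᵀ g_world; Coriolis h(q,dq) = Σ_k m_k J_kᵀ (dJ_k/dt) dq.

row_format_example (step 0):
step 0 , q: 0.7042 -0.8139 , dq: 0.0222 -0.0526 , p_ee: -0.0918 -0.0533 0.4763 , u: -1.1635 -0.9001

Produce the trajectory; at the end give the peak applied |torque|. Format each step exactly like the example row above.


step 1 , q: 0.7038 -0.8157 , dq: -0.0968 -0.3060 , p_ee: -0.0922 -0.0531 0.4762 , u: -1.0369 -0.6922
step 2 , q: 0.7023 -0.8198 , dq: -0.2103 -0.5057 , p_ee: -0.0933 -0.0528 0.4759 , u: -0.9244 -0.5130
step 3 , q: 0.6997 -0.8256 , dq: -0.3159 -0.6624 , p_ee: -0.0949 -0.0522 0.4754 , u: -0.8245 -0.3575
step 4 , q: 0.6960 -0.8329 , dq: -0.4122 -0.7847 , p_ee: -0.0969 -0.0515 0.4748 , u: -0.7359 -0.2219
step 5 , q: 0.6915 -0.8412 , dq: -0.4987 -0.8791 , p_ee: -0.0992 -0.0507 0.4742 , u: -0.6574 -0.1029
step 6 , q: 0.6861 -0.8503 , dq: -0.5754 -0.9510 , p_ee: -0.1019 -0.0498 0.4734 , u: -0.5877 0.0022
step 7 , q: 0.6800 -0.8601 , dq: -0.6425 -1.0047 , p_ee: -0.1047 -0.0489 0.4725 , u: -0.5255 0.0955
step 8 , q: 0.6733 -0.8704 , dq: -0.7004 -1.0435 , p_ee: -0.1078 -0.0479 0.4716 , u: -0.4698 0.1788
step 9 , q: 0.6661 -0.8809 , dq: -0.7496 -1.0703 , p_ee: -0.1110 -0.0470 0.4705 , u: -0.4197 0.2536
step 10 , q: 0.6584 -0.8917 , dq: -0.7906 -1.0872 , p_ee: -0.1142 -0.0461 0.4695 , u: -0.3744 0.3211
step 11 , q: 0.6503 -0.9026 , dq: -0.8241 -1.0962 , p_ee: -0.1176 -0.0452 0.4683 , u: -0.3331 0.3823
step 12 , q: 0.6419 -0.9136 , dq: -0.8504 -1.0988 , p_ee: -0.1210 -0.0443 0.4671 , u: -0.2953 0.4380
step 13 , q: 0.6333 -0.9246 , dq: -0.8700 -1.0962 , p_ee: -0.1244 -0.0436 0.4659 , u: -0.2603 0.4890
step 14 , q: 0.6246 -0.9355 , dq: -0.8833 -1.0894 , p_ee: -0.1278 -0.0428 0.4646 , u: -0.2278 0.5357
step 15 , q: 0.6157 -0.9463 , dq: -0.8907 -1.0795 , p_ee: -0.1312 -0.0422 0.4633 , u: -0.1973 0.5788
step 16 , q: 0.6068 -0.9571 , dq: -0.8925 -1.0671 , p_ee: -0.1346 -0.0416 0.4620 , u: -0.1685 0.6184
step 17 , q: 0.5979 -0.9677 , dq: -0.8888 -1.0528 , p_ee: -0.1379 -0.0411 0.4606 , u: -0.1411 0.6551
step 18 , q: 0.5891 -0.9781 , dq: -0.8800 -1.0374 , p_ee: -0.1412 -0.0407 0.4592 , u: -0.1150 0.6891
step 19 , q: 0.5803 -0.9884 , dq: -0.8661 -1.0211 , p_ee: -0.1445 -0.0403 0.4579 , u: -0.0899 0.7205
step 20 , q: 0.5718 -0.9985 , dq: -0.8473 -1.0044 , p_ee: -0.1476 -0.0401 0.4565 , u: -0.0657 0.7497
step 21 , q: 0.5634 -1.0085 , dq: -0.8237 -0.9878 , p_ee: -0.1507 -0.0398 0.4551 , u: -0.0421 0.7767
step 22 , q: 0.5553 -1.0183 , dq: -0.7954 -0.9714 , p_ee: -0.1537 -0.0397 0.4537 , u: -0.0193 0.8017
step 23 , q: 0.5475 -1.0279 , dq: -0.7624 -0.9557 , p_ee: -0.1567 -0.0396 0.4523 , u: 0.0031 0.8249
step 24 , q: 0.5401 -1.0374 , dq: -0.7248 -0.9407 , p_ee: -0.1595 -0.0396 0.4509 , u: 0.0249 0.8462
step 25 , q: 0.5331 -1.0467 , dq: -0.6826 -0.9268 , p_ee: -0.1623 -0.0397 0.4495 , u: 0.0463 0.8660
step 26 , q: 0.5265 -1.0559 , dq: -0.6359 -0.9140 , p_ee: -0.1649 -0.0397 0.4481 , u: 0.0674 0.8841
step 27 , q: 0.5204 -1.0650 , dq: -0.5847 -0.9026 , p_ee: -0.1675 -0.0399 0.4468 , u: 0.0881 0.9007
step 28 , q: 0.5148 -1.0740 , dq: -0.5291 -0.8928 , p_ee: -0.1699 -0.0401 0.4454 , u: 0.1086 0.9158
step 29 , q: 0.5099 -1.0829 , dq: -0.4689 -0.8845 , p_ee: -0.1723 -0.0403 0.4441 , u: 0.1287 0.9295
step 30 , q: 0.5055 -1.0917 , dq: -0.4043 -0.8780 , p_ee: -0.1746 -0.0406 0.4428 , u: 0.1486 0.9419
step 31 , q: 0.5018 -1.1005 , dq: -0.3353 -0.8734 , p_ee: -0.1767 -0.0409 0.4415 , u: 0.1682 0.9530
step 32 , q: 0.4989 -1.1092 , dq: -0.2618 -0.8707 , p_ee: -0.1788 -0.0412 0.4403 , u: 0.1876 0.9628
step 33 , q: 0.4966 -1.1179 , dq: -0.1839 -0.8700 , p_ee: -0.1808 -0.0415 0.4391 , u: 0.2068 0.9714
step 34 , q: 0.4952 -1.1266 , dq: -0.1015 -0.8715 , p_ee: -0.1826 -0.0419 0.4379 , u: 0.2258 0.9789
step 35 , q: 0.4946 -1.1354 , dq: -0.0147 -0.8751 , p_ee: -0.1844 -0.0423 0.4367 , u: 0.2445 0.9852
step 36 , q: 0.4950 -1.1441 , dq: 0.0765 -0.8809 , p_ee: -0.1861 -0.0427 0.4355 , u: 0.2630 0.9904
step 37 , q: 0.4962 -1.1530 , dq: 0.1720 -0.8889 , p_ee: -0.1877 -0.0431 0.4344 , u: 0.2812 0.9945
step 38 , q: 0.4985 -1.1619 , dq: 0.2719 -0.8992 , p_ee: -0.1892 -0.0434 0.4333 , u: 0.2991 0.9975
step 39 , q: 0.5017 -1.1710 , dq: 0.3759 -0.9118 , p_ee: -0.1905 -0.0438 0.4322 , u: 0.3167 0.9996
step 40 , q: 0.5060 -1.1802 , dq: 0.4840 -0.9267 , p_ee: -0.1918 -0.0442 0.4312 , u: 0.3339 1.0006
step 41 , q: 0.5114 -1.1896 , dq: 0.5960 -0.9438 , p_ee: -0.1931 -0.0446 0.4302 , u: 0.3505 1.0007
step 42 , q: 0.5180 -1.1991 , dq: 0.7115 -0.9630 , p_ee: -0.1942 -0.0449 0.4292 , u: 0.3665 0.9998
step 43 , q: 0.5257 -1.2088 , dq: 0.8302 -0.9842 , p_ee: -0.1952 -0.0453 0.4282 , u: 0.3816 0.9980
step 44 , q: 0.5346 -1.2188 , dq: 0.9514 -1.0072 , p_ee: -0.1962 -0.0456 0.4273 , u: 0.3957 0.9952
step 45 , q: 0.5448 -1.2290 , dq: 1.0746 -1.0317 , p_ee: -0.1971 -0.0458 0.4263 , u: 0.4086 0.9915
step 46 , q: 0.5562 -1.2395 , dq: 1.1987 -1.0575 , p_ee: -0.1979 -0.0461 0.4254 , u: 0.4199 0.9869
step 47 , q: 0.5688 -1.2502 , dq: 1.3228 -1.0842 , p_ee: -0.1986 -0.0463 0.4245 , u: 0.4293 0.9814
step 48 , q: 0.5826 -1.2612 , dq: 1.4455 -1.1113 , p_ee: -0.1992 -0.0465 0.4237 , u: 0.4365 0.9751
step 49 , q: 0.5977 -1.2724 , dq: 1.5655 -1.1383 , p_ee: -0.1998 -0.0466 0.4228 , u: 0.4413 0.9680
step 50 , q: 0.6140 -1.2839 , dq: 1.6812 -1.1647 , p_ee: -0.2004 -0.0467 0.4220 , u: 0.4433 0.9601
step 51 , q: 0.6313 -1.2957 , dq: 1.7908 -1.1897 , p_ee: -0.2008 -0.0467 0.4212 , u: 0.4423 0.9516
step 52 , q: 0.6498 -1.3077 , dq: 1.8928 -1.2130 , p_ee: -0.2012 -0.0467 0.4204 , u: 0.4383 0.9424
step 53 , q: 0.6691 -1.3200 , dq: 1.9854 -1.2339 , p_ee: -0.2016 -0.0466 0.4196 , u: 0.4312 0.9328
step 54 , q: 0.6894 -1.3324 , dq: 2.0674 -1.2520 , p_ee: -0.2019 -0.0465 0.4188 , u: 0.4211 0.9228
step 55 , q: 0.7104 -1.3450 , dq: 2.1375 -1.2669 , p_ee: -0.2022 -0.0463 0.4181 , u: 0.4083 0.9127
step 56 , q: 0.7321 -1.3577 , dq: 2.1950 -1.2784 , p_ee: -0.2024 -0.0461 0.4173 , u: 0.3931 0.9026
step 57 , q: 0.7543 -1.3705 , dq: 2.2394 -1.2864 , p_ee: -0.2026 -0.0458 0.4166 , u: 0.3760 0.8926
step 58 , q: 0.7768 -1.3834 , dq: 2.2709 -1.2910 , p_ee: -0.2028 -0.0455 0.4159 , u: 0.3574 0.8830
step 59 , q: 0.7996 -1.3963 , dq: 2.2897 -1.2924 , p_ee: -0.2030 -0.0451 0.4151 , u: 0.3379 0.8739
step 60 , q: 0.8226 -1.4093 , dq: 2.2967 -1.2909 , p_ee: -0.2031 -0.0446 0.4144
max |u| (N·m): 1.1635


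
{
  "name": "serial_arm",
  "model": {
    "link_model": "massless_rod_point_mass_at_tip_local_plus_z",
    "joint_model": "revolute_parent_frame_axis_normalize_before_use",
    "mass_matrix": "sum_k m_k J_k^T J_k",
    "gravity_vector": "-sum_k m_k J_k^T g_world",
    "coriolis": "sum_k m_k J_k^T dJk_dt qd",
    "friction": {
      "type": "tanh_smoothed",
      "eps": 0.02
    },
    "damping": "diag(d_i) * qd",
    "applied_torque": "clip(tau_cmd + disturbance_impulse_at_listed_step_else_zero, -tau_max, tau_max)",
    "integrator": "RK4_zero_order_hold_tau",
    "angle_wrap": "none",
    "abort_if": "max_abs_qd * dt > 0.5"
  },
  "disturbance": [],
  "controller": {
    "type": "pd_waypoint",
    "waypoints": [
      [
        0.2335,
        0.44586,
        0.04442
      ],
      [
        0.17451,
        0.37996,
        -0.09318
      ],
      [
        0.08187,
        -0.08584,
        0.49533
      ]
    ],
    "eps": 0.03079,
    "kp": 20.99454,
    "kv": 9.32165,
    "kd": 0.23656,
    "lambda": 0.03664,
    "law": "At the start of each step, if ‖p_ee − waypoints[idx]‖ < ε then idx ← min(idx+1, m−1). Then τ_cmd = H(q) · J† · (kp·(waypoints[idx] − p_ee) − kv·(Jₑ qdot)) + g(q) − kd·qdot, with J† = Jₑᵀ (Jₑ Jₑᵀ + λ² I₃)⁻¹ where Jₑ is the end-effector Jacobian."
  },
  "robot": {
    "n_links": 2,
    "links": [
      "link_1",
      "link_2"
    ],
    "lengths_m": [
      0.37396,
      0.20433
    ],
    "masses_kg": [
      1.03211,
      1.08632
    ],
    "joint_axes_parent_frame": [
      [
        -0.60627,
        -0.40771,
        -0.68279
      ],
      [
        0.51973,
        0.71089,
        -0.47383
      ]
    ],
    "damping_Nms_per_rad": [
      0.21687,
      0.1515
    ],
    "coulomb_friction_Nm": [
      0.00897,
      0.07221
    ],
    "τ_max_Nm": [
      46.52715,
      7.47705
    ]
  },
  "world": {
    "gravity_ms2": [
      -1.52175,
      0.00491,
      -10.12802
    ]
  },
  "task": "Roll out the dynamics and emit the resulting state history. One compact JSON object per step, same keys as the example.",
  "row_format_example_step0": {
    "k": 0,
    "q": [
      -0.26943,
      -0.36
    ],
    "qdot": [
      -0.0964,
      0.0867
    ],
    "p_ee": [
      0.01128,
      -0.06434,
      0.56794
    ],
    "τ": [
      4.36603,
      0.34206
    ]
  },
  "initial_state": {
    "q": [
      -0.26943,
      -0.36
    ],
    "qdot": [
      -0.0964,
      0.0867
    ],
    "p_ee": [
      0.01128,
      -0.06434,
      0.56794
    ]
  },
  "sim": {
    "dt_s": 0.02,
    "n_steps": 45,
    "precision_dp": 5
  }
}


{"k":1,"q":[-0.26687,-0.35155],"qdot":[0.34698,0.74069],"p_ee":[0.01202,-0.06393,0.56828],"\u03c4":[3.55696,0.25137]}
{"k":2,"q":[-0.25696,-0.33382],"qdot":[0.64404,1.02933],"p_ee":[0.0123,-0.06155,0.56915],"\u03c4":[2.95638,0.25652]}
{"k":3,"q":[-0.2419,-0.31193],"qdot":[0.86284,1.16294],"p_ee":[0.01189,-0.05772,0.57029],"\u03c4":[2.49587,0.29274]}
{"k":4,"q":[-0.22293,-0.28803],"qdot":[1.03646,1.23217],"p_ee":[0.01078,-0.05274,0.57152],"\u03c4":[2.13447,0.3337]}
{"k":5,"q":[-0.20076,-0.263],"qdot":[1.18278,1.27709],"p_ee":[0.00903,-0.04681,0.57278],"\u03c4":[1.84556,0.36954]}
{"k":6,"q":[-0.17584,-0.23714],"qdot":[1.31232,1.31533],"p_ee":[0.00674,-0.04005,0.57398],"\u03c4":[1.61108,0.3974]}
{"k":7,"q":[-0.14842,-0.21051],"qdot":[1.43179,1.3546],"p_ee":[0.004,-0.03255,0.57509],"\u03c4":[1.41844,0.41726]}
{"k":8,"q":[-0.11868,-0.18305],"qdot":[1.54594,1.39838],"p_ee":[0.00087,-0.02437,0.57606],"\u03c4":[1.25883,0.4301]}
{"k":9,"q":[-0.08667,-0.15466],"qdot":[1.65837,1.44848],"p_ee":[-0.00259,-0.01554,0.57685],"\u03c4":[1.12622,0.43704]}
{"k":10,"q":[-0.0524,-0.12519],"qdot":[1.77213,1.50621],"p_ee":[-0.00632,-0.00607,0.57742],"\u03c4":[1.01669,0.4391]}
{"k":11,"q":[-0.01582,-0.09448],"qdot":[1.88997,1.57288],"p_ee":[-0.01028,0.00404,0.57773],"\u03c4":[0.92803,0.43708]}
{"k":12,"q":[0.02318,-0.06234],"qdot":[2.01456,1.65011],"p_ee":[-0.01444,0.01479,0.57772],"\u03c4":[0.85939,0.43151]}
{"k":13,"q":[0.06477,-0.02852],"qdot":[2.14864,1.73989],"p_ee":[-0.01878,0.02621,0.57735],"\u03c4":[0.81088,0.42271]}
{"k":14,"q":[0.10917,0.00724],"qdot":[2.29508,1.84455],"p_ee":[-0.02327,0.03831,0.57655],"\u03c4":[0.78274,0.41084]}
{"k":15,"q":[0.15664,0.04527],"qdot":[2.4568,1.96646],"p_ee":[-0.0279,0.05115,0.57524],"\u03c4":[0.77351,0.39603]}
{"k":16,"q":[0.20753,0.08593],"qdot":[2.63638,2.10714],"p_ee":[-0.03265,0.06475,0.57334],"\u03c4":[0.77598,0.37876]}
{"k":17,"q":[0.2622,0.12958],"qdot":[2.83495,2.26511],"p_ee":[-0.03751,0.07917,0.57075],"\u03c4":[0.76884,0.36059]}
{"k":18,"q":[0.321,0.17648],"qdot":[3.0496,2.43131],"p_ee":[-0.04247,0.09445,0.56732],"\u03c4":[0.70291,0.34556]}
{"k":19,"q":[0.38414,0.22653],"qdot":[3.26882,2.58143],"p_ee":[-0.04754,0.11061,0.56294],"\u03c4":[0.48988,0.34212]}
{"k":20,"q":[0.45144,0.27892],"qdot":[3.46709,2.66863],"p_ee":[-0.0527,0.12767,0.55746],"\u03c4":[0.02501,0.36324]}
{"k":21,"q":[0.5221,0.33175],"qdot":[3.60612,2.63179],"p_ee":[-0.05792,0.14557,0.55083],"\u03c4":[-0.72211,0.42042]}
{"k":22,"q":[0.59458,0.38216],"qdot":[3.65334,2.43598],"p_ee":[-0.06307,0.16422,0.54307],"\u03c4":[-1.62424,0.51168]}
{"k":23,"q":[0.66706,0.42732],"qdot":[3.60751,2.11533],"p_ee":[-0.06796,0.18343,0.53432],"\u03c4":[-2.47367,0.61693]}
{"k":24,"q":[0.73799,0.46564],"qdot":[3.49851,1.75309],"p_ee":[-0.07233,0.20294,0.52477],"\u03c4":[-3.14025,0.71129]}
{"k":25,"q":[0.80647,0.49705],"qdot":[3.36206,1.41994],"p_ee":[-0.07596,0.22247,0.5146],"\u03c4":[-3.61003,0.78089]}
{"k":26,"q":[0.87221,0.52245],"qdot":[3.22202,1.14597],"p_ee":[-0.07871,0.24175,0.50396],"\u03c4":[-3.92656,0.82509]}
{"k":27,"q":[0.93524,0.54302],"qdot":[3.08959,0.93177],"p_ee":[-0.08052,0.26058,0.49293],"\u03c4":[-4.13988,0.84995]}
{"k":28,"q":[0.99575,0.55984],"qdot":[2.9684,0.76628],"p_ee":[-0.08141,0.27884,0.48161],"\u03c4":[-4.2881,0.86251]}
{"k":29,"q":[1.05396,0.57375],"qdot":[2.85864,0.63712],"p_ee":[-0.08141,0.29643,0.47005],"\u03c4":[-4.39627,0.86834]}
{"k":30,"q":[1.1101,0.58536],"qdot":[2.75924,0.53419],"p_ee":[-0.08056,0.31331,0.4583],"\u03c4":[-4.47973,0.87118]}
{"k":31,"q":[1.16434,0.59513],"qdot":[2.66878,0.45019],"p_ee":[-0.07891,0.32946,0.4464],"\u03c4":[-4.54753,0.87323]}
{"k":32,"q":[1.21685,0.60337],"qdot":[2.58586,0.38008],"p_ee":[-0.07654,0.34487,0.43439],"\u03c4":[-4.60485,0.87567]}
{"k":33,"q":[1.26778,0.61033],"qdot":[2.50921,0.32043],"p_ee":[-0.07347,0.35954,0.42232],"\u03c4":[-4.65453,0.87901]}
{"k":34,"q":[1.31723,0.61619],"qdot":[2.43772,0.26891],"p_ee":[-0.06977,0.37348,0.4102],"\u03c4":[-4.69804,0.88338]}
{"k":35,"q":[1.36529,0.62109],"qdot":[2.37045,0.22391],"p_ee":[-0.06549,0.38669,0.39808],"\u03c4":[-4.73604,0.88867]}
{"k":36,"q":[1.41205,0.62515],"qdot":[2.30657,0.18429],"p_ee":[-0.06067,0.39918,0.38598],"\u03c4":[-4.76875,0.89466]}
{"k":37,"q":[1.45756,0.62848],"qdot":[2.24541,0.14923],"p_ee":[-0.05536,0.41095,0.37393],"\u03c4":[-4.79617,0.90111]}
{"k":38,"q":[1.50187,0.63114],"qdot":[2.18641,0.11811],"p_ee":[-0.0496,0.42203,0.36197],"\u03c4":[-4.81816,0.90774]}
{"k":39,"q":[1.54502,0.63322],"qdot":[2.12911,0.09048],"p_ee":[-0.04345,0.43241,0.35011],"\u03c4":[-4.83457,0.91429]}
{"k":40,"q":[1.58704,0.63479],"qdot":[2.07318,0.06606],"p_ee":[-0.03693,0.44211,0.33839],"\u03c4":[-4.84528,0.92049]}
{"k":41,"q":[1.62796,0.6359],"qdot":[2.01851,0.04516],"p_ee":[-0.0301,0.45114,0.32683],"\u03c4":[-4.85022,0.92591]}
{"k":42,"q":[1.6678,0.63665],"qdot":[1.96563,0.03017],"p_ee":[-0.023,0.45952,0.31545],"\u03c4":[-4.84938,0.92935]}
{"k":43,"q":[1.7066,0.63718],"qdot":[1.91492,0.02282],"p_ee":[-0.01568,0.46726,0.30428],"\u03c4":[-4.84293,0.92979]}
{"k":44,"q":[1.7444,0.6376],"qdot":[1.86504,0.01869],"p_ee":[-0.00817,0.47436,0.29334],"\u03c4":[-4.83099,0.92846]}
{"k":45,"q":[1.78122,0.63796],"qdot":[1.81522,0.01531],"p_ee":[-0.00053,0.48086,0.28264]}


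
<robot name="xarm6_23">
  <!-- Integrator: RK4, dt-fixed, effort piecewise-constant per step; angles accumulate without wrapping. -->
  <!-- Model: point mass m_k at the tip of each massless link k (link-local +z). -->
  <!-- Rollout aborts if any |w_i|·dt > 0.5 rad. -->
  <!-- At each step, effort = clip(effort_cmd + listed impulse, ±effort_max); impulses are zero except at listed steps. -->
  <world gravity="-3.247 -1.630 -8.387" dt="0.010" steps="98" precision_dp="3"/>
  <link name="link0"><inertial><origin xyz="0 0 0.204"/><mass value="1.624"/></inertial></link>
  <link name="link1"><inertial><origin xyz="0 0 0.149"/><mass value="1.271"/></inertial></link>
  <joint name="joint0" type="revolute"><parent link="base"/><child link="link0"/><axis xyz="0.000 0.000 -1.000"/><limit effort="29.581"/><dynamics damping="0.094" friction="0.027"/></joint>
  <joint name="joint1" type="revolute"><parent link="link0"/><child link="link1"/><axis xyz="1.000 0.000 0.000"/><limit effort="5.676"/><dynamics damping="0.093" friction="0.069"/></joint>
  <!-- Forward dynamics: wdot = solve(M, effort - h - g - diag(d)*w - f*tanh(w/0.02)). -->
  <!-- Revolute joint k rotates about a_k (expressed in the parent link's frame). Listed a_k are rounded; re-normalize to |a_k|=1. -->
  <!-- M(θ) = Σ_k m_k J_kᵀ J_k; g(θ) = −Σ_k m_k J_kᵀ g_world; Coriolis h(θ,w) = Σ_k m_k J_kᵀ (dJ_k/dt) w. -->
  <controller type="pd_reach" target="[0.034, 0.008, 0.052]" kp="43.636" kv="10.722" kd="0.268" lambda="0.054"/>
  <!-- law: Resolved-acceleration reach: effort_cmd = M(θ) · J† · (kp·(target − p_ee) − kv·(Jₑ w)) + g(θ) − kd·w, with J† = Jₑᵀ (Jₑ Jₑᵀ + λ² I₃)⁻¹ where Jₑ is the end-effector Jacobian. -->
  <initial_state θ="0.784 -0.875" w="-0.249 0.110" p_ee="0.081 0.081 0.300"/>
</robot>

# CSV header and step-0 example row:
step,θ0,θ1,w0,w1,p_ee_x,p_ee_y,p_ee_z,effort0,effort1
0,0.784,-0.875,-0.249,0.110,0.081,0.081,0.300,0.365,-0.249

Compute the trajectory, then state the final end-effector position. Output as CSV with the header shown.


step,θ0,θ1,w0,w1,p_ee_x,p_ee_y,p_ee_z,effort0,effort1
1,0.782,-0.876,-0.104,-0.244,0.081,0.081,0.299,0.307,-0.059
2,0.782,-0.880,-0.004,-0.513,0.081,0.081,0.299,0.267,0.089
3,0.782,-0.886,0.042,-0.724,0.081,0.082,0.298,0.249,0.208
4,0.782,-0.894,0.069,-0.891,0.082,0.082,0.297,0.239,0.305
5,0.783,-0.903,0.088,-1.023,0.083,0.083,0.296,0.233,0.385
6,0.784,-0.914,0.101,-1.129,0.083,0.084,0.295,0.229,0.452
7,0.785,-0.926,0.110,-1.213,0.084,0.084,0.294,0.227,0.508
8,0.786,-0.938,0.116,-1.281,0.085,0.085,0.292,0.226,0.557
9,0.788,-0.951,0.121,-1.337,0.086,0.086,0.291,0.225,0.599
10,0.789,-0.965,0.124,-1.382,0.087,0.086,0.289,0.225,0.637
11,0.790,-0.979,0.127,-1.420,0.088,0.087,0.287,0.226,0.671
12,0.791,-0.993,0.129,-1.452,0.089,0.088,0.285,0.226,0.702
13,0.793,-1.008,0.131,-1.479,0.090,0.088,0.284,0.227,0.731
14,0.794,-1.023,0.133,-1.503,0.091,0.089,0.282,0.228,0.758
15,0.795,-1.038,0.134,-1.523,0.092,0.090,0.280,0.229,0.784
16,0.797,-1.053,0.136,-1.541,0.093,0.091,0.278,0.229,0.808
17,0.798,-1.069,0.137,-1.557,0.094,0.091,0.276,0.230,0.832
18,0.799,-1.084,0.138,-1.572,0.094,0.092,0.274,0.231,0.855
19,0.801,-1.100,0.139,-1.585,0.095,0.092,0.272,0.232,0.878
20,0.802,-1.116,0.140,-1.597,0.096,0.093,0.269,0.232,0.900
21,0.804,-1.132,0.141,-1.608,0.097,0.094,0.267,0.233,0.922
22,0.805,-1.148,0.141,-1.618,0.098,0.094,0.265,0.233,0.943
23,0.806,-1.164,0.142,-1.628,0.099,0.095,0.263,0.233,0.964
24,0.808,-1.181,0.143,-1.636,0.100,0.095,0.261,0.234,0.985
25,0.809,-1.197,0.144,-1.644,0.100,0.096,0.258,0.234,1.005
26,0.811,-1.214,0.144,-1.652,0.101,0.096,0.256,0.234,1.025
27,0.812,-1.230,0.145,-1.659,0.102,0.097,0.254,0.234,1.045
28,0.814,-1.247,0.146,-1.665,0.103,0.097,0.251,0.234,1.065
29,0.815,-1.264,0.146,-1.671,0.103,0.097,0.249,0.234,1.084
30,0.817,-1.280,0.147,-1.676,0.104,0.098,0.247,0.234,1.103
31,0.818,-1.297,0.147,-1.681,0.105,0.098,0.244,0.234,1.122
32,0.819,-1.314,0.148,-1.686,0.105,0.098,0.242,0.233,1.141
33,0.821,-1.331,0.148,-1.689,0.106,0.099,0.239,0.233,1.159
34,0.822,-1.348,0.149,-1.692,0.106,0.099,0.237,0.232,1.177
35,0.824,-1.365,0.149,-1.695,0.107,0.099,0.235,0.232,1.195
36,0.825,-1.382,0.149,-1.697,0.108,0.099,0.232,0.231,1.212
37,0.827,-1.399,0.150,-1.699,0.108,0.099,0.230,0.230,1.229
38,0.828,-1.415,0.150,-1.700,0.108,0.100,0.227,0.230,1.246
39,0.830,-1.432,0.150,-1.701,0.109,0.100,0.225,0.229,1.262
40,0.831,-1.449,0.151,-1.701,0.109,0.100,0.222,0.228,1.278
41,0.833,-1.466,0.151,-1.700,0.110,0.100,0.220,0.227,1.294
42,0.834,-1.483,0.151,-1.699,0.110,0.100,0.217,0.226,1.309
43,0.836,-1.500,0.151,-1.698,0.110,0.100,0.214,0.225,1.323
44,0.837,-1.517,0.151,-1.695,0.111,0.100,0.212,0.224,1.338
45,0.839,-1.534,0.151,-1.693,0.111,0.099,0.209,0.223,1.352
46,0.840,-1.551,0.151,-1.690,0.111,0.099,0.207,0.221,1.365
47,0.842,-1.568,0.151,-1.686,0.111,0.099,0.204,0.220,1.378
48,0.844,-1.585,0.152,-1.682,0.111,0.099,0.202,0.219,1.391
49,0.845,-1.602,0.151,-1.677,0.111,0.099,0.199,0.217,1.403
50,0.847,-1.619,0.151,-1.672,0.111,0.099,0.197,0.216,1.415
51,0.848,-1.635,0.151,-1.666,0.112,0.098,0.194,0.214,1.426
52,0.850,-1.652,0.151,-1.660,0.112,0.098,0.192,0.213,1.437
53,0.851,-1.668,0.151,-1.653,0.112,0.098,0.189,0.211,1.448
54,0.853,-1.685,0.151,-1.646,0.111,0.097,0.187,0.209,1.458
55,0.854,-1.701,0.151,-1.638,0.111,0.097,0.185,0.208,1.467
56,0.856,-1.718,0.150,-1.630,0.111,0.097,0.182,0.206,1.476
57,0.857,-1.734,0.150,-1.621,0.111,0.096,0.180,0.204,1.485
58,0.859,-1.750,0.150,-1.612,0.111,0.096,0.177,0.202,1.493
59,0.860,-1.766,0.150,-1.603,0.111,0.095,0.175,0.201,1.501
60,0.862,-1.782,0.149,-1.593,0.111,0.095,0.173,0.199,1.508
61,0.863,-1.798,0.149,-1.583,0.110,0.094,0.170,0.197,1.515
62,0.865,-1.814,0.148,-1.572,0.110,0.094,0.168,0.195,1.521
63,0.866,-1.829,0.148,-1.561,0.110,0.093,0.166,0.193,1.527
64,0.868,-1.845,0.147,-1.549,0.109,0.093,0.164,0.191,1.532
65,0.869,-1.860,0.147,-1.538,0.109,0.092,0.161,0.189,1.537
66,0.870,-1.876,0.146,-1.525,0.109,0.092,0.159,0.187,1.542
67,0.872,-1.891,0.145,-1.513,0.108,0.091,0.157,0.185,1.546
68,0.873,-1.906,0.145,-1.500,0.108,0.090,0.155,0.184,1.550
69,0.875,-1.921,0.144,-1.487,0.107,0.090,0.153,0.182,1.553
70,0.876,-1.936,0.143,-1.474,0.107,0.089,0.151,0.180,1.556
71,0.878,-1.950,0.142,-1.460,0.106,0.088,0.149,0.178,1.559
72,0.879,-1.965,0.141,-1.446,0.106,0.088,0.147,0.176,1.561
73,0.881,-1.979,0.141,-1.432,0.105,0.087,0.145,0.174,1.563
74,0.882,-1.994,0.140,-1.418,0.105,0.086,0.143,0.172,1.564
75,0.883,-2.008,0.139,-1.403,0.104,0.086,0.141,0.170,1.565
76,0.885,-2.022,0.138,-1.388,0.104,0.085,0.139,0.168,1.566
77,0.886,-2.035,0.137,-1.373,0.103,0.084,0.137,0.166,1.566
78,0.887,-2.049,0.135,-1.358,0.103,0.084,0.135,0.164,1.566
79,0.889,-2.063,0.134,-1.343,0.102,0.083,0.134,0.162,1.566
80,0.890,-2.076,0.133,-1.328,0.101,0.082,0.132,0.160,1.566
81,0.891,-2.089,0.132,-1.312,0.101,0.081,0.130,0.159,1.565
82,0.893,-2.102,0.131,-1.297,0.100,0.081,0.128,0.157,1.564
83,0.894,-2.115,0.129,-1.281,0.099,0.080,0.127,0.155,1.562
84,0.895,-2.128,0.128,-1.265,0.099,0.079,0.125,0.153,1.561
85,0.897,-2.140,0.127,-1.249,0.098,0.078,0.124,0.151,1.559
86,0.898,-2.153,0.125,-1.234,0.097,0.078,0.122,0.150,1.557
87,0.899,-2.165,0.124,-1.218,0.097,0.077,0.121,0.148,1.554
88,0.900,-2.177,0.122,-1.202,0.096,0.076,0.119,0.146,1.552
89,0.902,-2.189,0.121,-1.186,0.095,0.075,0.118,0.144,1.549
90,0.903,-2.201,0.119,-1.170,0.095,0.075,0.116,0.143,1.546
91,0.904,-2.212,0.117,-1.154,0.094,0.074,0.115,0.141,1.543
92,0.905,-2.224,0.116,-1.138,0.093,0.073,0.113,0.139,1.539
93,0.906,-2.235,0.114,-1.122,0.092,0.072,0.112,0.138,1.536
94,0.907,-2.246,0.112,-1.106,0.092,0.072,0.111,0.136,1.532
95,0.908,-2.257,0.111,-1.090,0.091,0.071,0.110,0.135,1.528
96,0.910,-2.268,0.109,-1.075,0.090,0.070,0.108,0.133,1.524
97,0.911,-2.279,0.107,-1.059,0.089,0.069,0.107,0.132,1.520
98,0.912,-2.289,0.106,-1.043,0.089,0.069,0.106,,
# final p_ee position (m): 0.089 0.069 0.106


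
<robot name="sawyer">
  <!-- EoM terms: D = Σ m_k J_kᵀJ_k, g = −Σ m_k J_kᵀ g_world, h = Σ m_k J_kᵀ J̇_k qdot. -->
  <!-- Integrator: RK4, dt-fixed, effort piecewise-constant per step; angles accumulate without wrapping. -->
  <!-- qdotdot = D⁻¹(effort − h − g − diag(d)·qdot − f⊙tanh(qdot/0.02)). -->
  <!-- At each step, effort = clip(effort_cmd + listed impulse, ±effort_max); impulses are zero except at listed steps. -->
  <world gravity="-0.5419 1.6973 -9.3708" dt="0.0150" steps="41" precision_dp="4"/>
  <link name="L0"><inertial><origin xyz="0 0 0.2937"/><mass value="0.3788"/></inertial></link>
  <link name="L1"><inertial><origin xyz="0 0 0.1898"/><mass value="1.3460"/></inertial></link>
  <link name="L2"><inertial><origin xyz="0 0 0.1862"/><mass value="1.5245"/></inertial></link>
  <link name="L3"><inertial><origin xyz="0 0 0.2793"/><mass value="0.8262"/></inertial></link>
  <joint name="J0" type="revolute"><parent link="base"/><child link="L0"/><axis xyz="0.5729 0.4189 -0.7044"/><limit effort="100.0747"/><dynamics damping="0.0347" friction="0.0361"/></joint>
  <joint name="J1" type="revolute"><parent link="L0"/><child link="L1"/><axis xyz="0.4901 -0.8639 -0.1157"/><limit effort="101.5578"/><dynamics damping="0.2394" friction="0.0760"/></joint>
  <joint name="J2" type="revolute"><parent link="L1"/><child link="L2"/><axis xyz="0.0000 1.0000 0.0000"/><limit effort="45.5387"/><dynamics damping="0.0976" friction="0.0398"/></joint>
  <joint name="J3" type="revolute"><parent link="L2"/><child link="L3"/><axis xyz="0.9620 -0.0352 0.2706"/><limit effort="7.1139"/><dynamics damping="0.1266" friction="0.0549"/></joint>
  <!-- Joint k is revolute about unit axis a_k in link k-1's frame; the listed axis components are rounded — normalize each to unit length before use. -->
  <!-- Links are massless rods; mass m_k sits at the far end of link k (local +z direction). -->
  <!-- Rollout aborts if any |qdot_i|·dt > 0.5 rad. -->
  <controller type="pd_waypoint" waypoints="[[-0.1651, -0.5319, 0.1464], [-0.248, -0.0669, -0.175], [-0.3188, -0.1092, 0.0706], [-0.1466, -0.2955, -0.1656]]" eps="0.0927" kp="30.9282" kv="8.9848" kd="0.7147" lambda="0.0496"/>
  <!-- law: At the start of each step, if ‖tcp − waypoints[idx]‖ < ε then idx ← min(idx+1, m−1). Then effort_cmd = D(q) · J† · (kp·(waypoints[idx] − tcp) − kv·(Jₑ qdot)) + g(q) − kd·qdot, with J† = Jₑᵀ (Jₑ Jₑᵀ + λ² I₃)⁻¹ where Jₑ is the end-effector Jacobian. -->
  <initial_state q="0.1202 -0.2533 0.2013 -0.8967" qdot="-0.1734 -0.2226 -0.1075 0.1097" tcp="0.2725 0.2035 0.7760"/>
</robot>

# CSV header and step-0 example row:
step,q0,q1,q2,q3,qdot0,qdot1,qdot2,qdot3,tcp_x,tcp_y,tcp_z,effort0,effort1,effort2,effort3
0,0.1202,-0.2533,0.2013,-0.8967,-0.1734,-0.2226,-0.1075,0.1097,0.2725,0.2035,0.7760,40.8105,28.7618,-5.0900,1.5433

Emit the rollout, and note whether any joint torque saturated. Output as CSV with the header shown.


step,q0,q1,q2,q3,qdot0,qdot1,qdot2,qdot3,tcp_x,tcp_y,tcp_z,effort0,effort1,effort2,effort3
1,0.1230,-0.2472,0.2012,-0.9160,0.5523,1.0062,0.0574,-2.6380,0.2709,0.2032,0.7737,34.6727,24.8240,-4.9009,3.4179
2,0.1356,-0.2262,0.2013,-0.9662,1.1301,1.7841,-0.0676,-4.0355,0.2673,0.1976,0.7692,28.0060,21.1446,-4.4866,3.9852
3,0.1559,-0.1954,0.1991,-1.0314,1.5764,2.3155,-0.2620,-4.6303,0.2626,0.1868,0.7643,21.5254,17.9132,-4.0852,3.8942
4,0.1821,-0.1578,0.1938,-1.1020,1.9231,2.6951,-0.4665,-4.7691,0.2574,0.1713,0.7596,15.6533,15.1796,-3.7400,3.5156
5,0.2129,-0.1151,0.1858,-1.1727,2.1913,2.9892,-0.6245,-4.6542,0.2518,0.1518,0.7556,10.5333,12.9044,-3.4819,3.0437
6,0.2472,-0.0684,0.1757,-1.2407,2.4013,3.2288,-0.7261,-4.4070,0.2460,0.1290,0.7520,6.1923,11.0075,-3.2950,2.5781
7,0.2845,-0.0185,0.1645,-1.3045,2.5701,3.4275,-0.7813,-4.0995,0.2400,0.1037,0.7489,2.5917,9.4042,-3.1504,2.1642
8,0.3240,0.0341,0.1526,-1.3635,2.7113,3.5912,-0.8039,-3.7726,0.2336,0.0764,0.7458,-0.3405,8.0210,-3.0236,1.8178
9,0.3656,0.0890,0.1406,-1.4177,2.8347,3.7238,-0.8044,-3.4485,0.2268,0.0478,0.7427,-2.6898,6.8003,-2.8990,1.5391
10,0.4089,0.1456,0.1286,-1.4671,2.9473,3.8281,-0.7893,-3.1382,0.2195,0.0181,0.7393,-4.5426,5.6995,-2.7694,1.3213
11,0.4539,0.2036,0.1170,-1.5119,3.0542,3.9069,-0.7617,-2.8465,0.2114,-0.0121,0.7353,-5.9794,4.6888,-2.6327,1.1551
12,0.5004,0.2626,0.1058,-1.5525,3.1589,3.9620,-0.7232,-2.5751,0.2026,-0.0425,0.7308,-7.0715,3.7490,-2.4903,1.0316
13,0.5486,0.3222,0.0953,-1.5892,3.2639,3.9952,-0.6748,-2.3241,0.1931,-0.0728,0.7254,-7.8812,2.8687,-2.3451,0.9426
14,0.5983,0.3822,0.0855,-1.6223,3.3704,4.0076,-0.6169,-2.0930,0.1828,-0.1028,0.7193,-8.4612,2.0430,-2.2010,0.8817
15,0.6497,0.4422,0.0767,-1.6521,3.4789,4.0003,-0.5500,-1.8815,0.1718,-0.1323,0.7122,-8.8561,1.2709,-2.0620,0.8443
16,0.7027,0.5020,0.0689,-1.6789,3.5885,3.9739,-0.4747,-1.6893,0.1601,-0.1609,0.7041,-9.1024,0.5549,-1.9317,0.8269
17,0.7573,0.5612,0.0623,-1.7029,3.6978,3.9290,-0.3922,-1.5168,0.1478,-0.1886,0.6951,-9.2296,-0.1015,-1.8134,0.8274
18,0.8136,0.6196,0.0570,-1.7244,3.8040,3.8664,-0.3037,-1.3643,0.1350,-0.2152,0.6852,-9.2613,-0.6941,-1.7091,0.8448
19,0.8714,0.6770,0.0531,-1.7439,3.9035,3.7864,-0.2110,-1.2330,0.1219,-0.2405,0.6744,-9.2154,-1.2193,-1.6198,0.8785
20,0.9307,0.7330,0.0505,-1.7615,3.9917,3.6895,-0.1166,-1.1238,0.1085,-0.2645,0.6627,-9.1054,-1.6747,-1.5454,0.9281
21,0.9911,0.7875,0.0494,-1.7776,4.0639,3.5762,-0.0242,-1.0377,0.0949,-0.2870,0.6503,-8.9417,-2.0594,-1.4835,0.9935
22,1.0526,0.8400,0.0494,-1.7927,4.1212,3.4364,0.0276,-0.9789,0.0814,-0.3080,0.6372,-8.7397,-2.3628,-1.4082,1.0768
23,1.1147,0.8904,0.0500,-1.8070,4.1517,3.2834,0.0732,-0.9432,0.0680,-0.3273,0.6237,-8.4981,-2.6022,-1.3405,1.1734
24,1.1770,0.9385,0.0516,-1.8210,4.1456,3.1262,0.1378,-0.9270,0.0549,-0.3450,0.6097,-8.2143,-2.7933,-1.2952,1.2793
25,1.2389,0.9841,0.0540,-1.8348,4.1041,2.9582,0.1945,-0.9308,0.0421,-0.3611,0.5954,-7.8983,-2.9331,-1.2537,1.3938
26,1.3000,1.0271,0.0572,-1.8489,4.0269,2.7794,0.2365,-0.9520,0.0299,-0.3755,0.5810,-7.5575,-3.0269,-1.2101,1.5136
27,1.3597,1.0674,0.0610,-1.8633,3.9149,2.5916,0.2622,-0.9866,0.0182,-0.3884,0.5666,-7.1992,-3.0817,-1.1623,1.6344
28,1.4174,1.1048,0.0650,-1.8784,3.7714,2.3972,0.2718,-1.0295,0.0071,-0.3998,0.5522,-6.8316,-3.1045,-1.1099,1.7520
29,1.4728,1.1393,0.0690,-1.8941,3.6013,2.1991,0.2668,-1.0758,-0.0032,-0.4098,0.5381,-6.4633,-3.1016,-1.0537,1.8621
30,1.5255,1.1708,0.0729,-1.9105,3.4112,2.0001,0.2502,-1.1203,-0.0128,-0.4185,0.5242,-6.1028,-3.0782,-0.9955,1.9612
31,1.5752,1.1994,0.0765,-1.9275,3.2083,1.8033,0.2253,-1.1587,-0.0218,-0.4261,0.5108,-5.7582,-3.0387,-0.9379,2.0467
32,1.6218,1.2250,0.0797,-1.9450,2.9998,1.6114,0.1960,-1.1876,-0.0300,-0.4327,0.4977,-5.4364,-2.9858,-0.8836,2.1170
33,1.6653,1.2478,0.0825,-1.9629,2.7922,1.4266,0.1658,-1.2049,-0.0376,-0.4385,0.4851,-5.1426,-2.9217,-0.8352,2.1717
34,1.7057,1.2679,0.0848,-1.9810,2.5910,1.2507,0.1376,-1.2096,-0.0446,-0.4436,0.4731,-4.8802,-2.8473,-0.7947,2.2117
35,1.7432,1.2854,0.0867,-1.9990,2.4002,1.0848,0.1136,-1.2019,-0.0511,-0.4480,0.4615,-4.6510,-2.7630,-0.7636,2.2384
36,1.7779,1.3006,0.0883,-2.0169,2.2222,0.9295,0.0949,-1.1830,-0.0571,-0.4520,0.4503,-4.4550,-2.6686,-0.7426,2.2539
37,1.8100,1.3134,0.0897,-2.0344,2.0583,0.7848,0.0820,-1.1546,-0.0626,-0.4556,0.4397,-4.2910,-2.5640,-0.7321,2.2605
38,1.8398,1.3242,0.0909,-2.0514,1.9089,0.6506,0.0747,-1.1186,-0.0678,-0.4589,0.4295,-4.1569,-2.4489,-0.7317,2.2604
39,1.8674,1.3330,0.0920,-2.0679,1.7733,0.5264,0.0725,-1.0771,-0.0726,-0.4619,0.4198,-4.0501,-2.3230,-0.7410,2.2555
40,1.8931,1.3401,0.0931,-2.0837,1.6507,0.4117,0.0744,-1.0318,-0.0772,-0.4648,0.4104,-3.9676,-2.1866,-0.7591,2.2477
41,1.9171,1.3455,0.0943,-2.0988,1.5400,0.3058,0.0798,-0.9842,-0.0814,-0.4675,0.4014,,,,
# any joint saturated: no


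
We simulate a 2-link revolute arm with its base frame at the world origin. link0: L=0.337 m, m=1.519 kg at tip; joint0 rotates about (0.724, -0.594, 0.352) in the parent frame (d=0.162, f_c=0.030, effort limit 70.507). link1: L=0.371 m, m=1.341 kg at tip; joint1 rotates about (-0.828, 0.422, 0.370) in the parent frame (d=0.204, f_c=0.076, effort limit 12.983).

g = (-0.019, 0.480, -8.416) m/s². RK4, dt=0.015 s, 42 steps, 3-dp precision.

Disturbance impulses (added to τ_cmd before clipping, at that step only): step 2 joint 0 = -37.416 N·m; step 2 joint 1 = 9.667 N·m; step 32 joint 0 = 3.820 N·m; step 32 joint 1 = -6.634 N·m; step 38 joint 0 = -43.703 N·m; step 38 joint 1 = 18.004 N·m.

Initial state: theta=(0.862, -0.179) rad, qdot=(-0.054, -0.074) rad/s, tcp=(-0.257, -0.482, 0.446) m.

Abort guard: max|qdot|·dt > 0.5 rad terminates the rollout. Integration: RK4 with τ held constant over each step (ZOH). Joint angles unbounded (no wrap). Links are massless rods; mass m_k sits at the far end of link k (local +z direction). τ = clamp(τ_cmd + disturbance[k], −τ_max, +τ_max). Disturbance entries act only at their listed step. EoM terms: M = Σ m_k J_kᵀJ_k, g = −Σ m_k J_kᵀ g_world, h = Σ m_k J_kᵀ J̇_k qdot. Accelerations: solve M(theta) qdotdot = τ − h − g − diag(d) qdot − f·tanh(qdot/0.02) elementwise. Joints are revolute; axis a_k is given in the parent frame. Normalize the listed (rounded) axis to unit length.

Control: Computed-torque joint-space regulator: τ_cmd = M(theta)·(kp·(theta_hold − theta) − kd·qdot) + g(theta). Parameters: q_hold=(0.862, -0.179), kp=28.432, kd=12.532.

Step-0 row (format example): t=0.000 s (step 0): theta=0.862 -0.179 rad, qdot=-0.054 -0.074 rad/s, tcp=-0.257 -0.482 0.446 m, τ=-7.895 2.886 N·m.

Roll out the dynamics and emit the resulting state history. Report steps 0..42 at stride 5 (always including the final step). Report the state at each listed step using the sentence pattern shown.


t=0.075 s (step 5): theta=0.809 -0.246 rad, qdot=-0.955 -1.103 rad/s, tcp=-0.252 -0.474 0.454 m, τ=-2.809 1.478 N·m.
t=0.150 s (step 10): theta=0.775 -0.278 rad, qdot=-0.118 -0.006 rad/s, tcp=-0.249 -0.466 0.462 m, τ=-5.689 2.299 N·m.
t=0.225 s (step 15): theta=0.773 -0.275 rad, qdot=0.044 0.033 rad/s, tcp=-0.249 -0.465 0.463 m, τ=-6.946 2.797 N·m.
t=0.300 s (step 20): theta=0.779 -0.273 rad, qdot=0.087 0.025 rad/s, tcp=-0.249 -0.467 0.461 m, τ=-7.491 3.015 N·m.
t=0.375 s (step 25): theta=0.786 -0.272 rad, qdot=0.094 0.023 rad/s, tcp=-0.250 -0.470 0.459 m, τ=-7.739 3.107 N·m.
t=0.450 s (step 30): theta=0.792 -0.270 rad, qdot=0.088 0.022 rad/s, tcp=-0.251 -0.472 0.456 m, τ=-7.855 3.143 N·m.
t=0.525 s (step 35): theta=0.778 -0.326 rad, qdot=-0.249 -0.907 rad/s, tcp=-0.250 -0.477 0.447 m, τ=-8.451 3.976 N·m.
t=0.600 s (step 40): theta=0.728 -0.416 rad, qdot=-1.622 -2.322 rad/s, tcp=-0.248 -0.473 0.445 m, τ=-0.997 1.889 N·m.
t=0.630 s (step 42): theta=0.693 -0.464 rad, qdot=-0.809 -0.989 rad/s, tcp=-0.247 -0.466 0.448 m.
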